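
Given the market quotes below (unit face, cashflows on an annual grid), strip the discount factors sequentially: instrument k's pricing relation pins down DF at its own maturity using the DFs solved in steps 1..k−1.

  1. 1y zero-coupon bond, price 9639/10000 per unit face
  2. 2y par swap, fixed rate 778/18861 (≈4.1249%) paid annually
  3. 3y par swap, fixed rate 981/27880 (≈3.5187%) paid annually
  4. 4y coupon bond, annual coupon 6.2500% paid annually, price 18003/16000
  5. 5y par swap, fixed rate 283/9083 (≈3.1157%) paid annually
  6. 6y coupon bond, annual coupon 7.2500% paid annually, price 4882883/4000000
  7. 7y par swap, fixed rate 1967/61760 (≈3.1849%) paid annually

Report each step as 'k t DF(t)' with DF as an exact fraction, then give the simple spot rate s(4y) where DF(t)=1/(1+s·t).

step 1 [1y] zero: DF = P = 9639/10000 ≈ 0.963900
step 2 [2y] swap r/1=778/18861: DF=(1 − 778/18861·(0.963900))/(1+778/18861) = 4611/5000 ≈ 0.922200
step 3 [3y] swap r/1=981/27880: DF=(1 − 981/27880·(0.963900+0.922200))/(1+981/27880) = 9019/10000 ≈ 0.901900
step 4 [4y] bond c/1=1/16: DF=(18003/16000 − 1/16·(0.963900+0.922200+0.901900))/(1+1/16) = 179/200 ≈ 0.895000
step 5 [5y] swap r/1=283/9083: DF=(1 − 283/9083·(0.963900+0.922200+0.901900+0.895000))/(1+283/9083) = 1717/2000 ≈ 0.858500
step 6 [6y] bond c/1=29/400: DF=(4882883/4000000 − 29/400·(0.963900+0.922200+0.901900+0.895000+0.858500))/(1+29/400) = 1039/1250 ≈ 0.831200
step 7 [7y] swap r/1=1967/61760: DF=(1 − 1967/61760·(0.963900+0.922200+0.901900+0.895000+0.858500+0.831200))/(1+1967/61760) = 8033/10000 ≈ 0.803300

1 1 9639/10000
2 2 4611/5000
3 3 9019/10000
4 4 179/200
5 5 1717/2000
6 6 1039/1250
7 7 8033/10000
s(4y) = (1/(179/200) − 1)/(4) = 21/716 ≈ 2.9330%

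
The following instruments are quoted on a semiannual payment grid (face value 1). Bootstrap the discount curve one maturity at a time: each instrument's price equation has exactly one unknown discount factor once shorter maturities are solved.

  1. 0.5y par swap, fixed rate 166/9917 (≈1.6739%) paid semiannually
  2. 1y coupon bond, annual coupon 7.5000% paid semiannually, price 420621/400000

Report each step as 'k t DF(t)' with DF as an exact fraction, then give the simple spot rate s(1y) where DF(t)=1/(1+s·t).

1 1/2 9917/10000
2 1 9777/10000
s(1y) = (1/(9777/10000) − 1)/(1) = 223/9777 ≈ 2.2809%

step 1 [0.5y] swap r/2=83/9917: DF=(1 − 83/9917·(0))/(1+83/9917) = 9917/10000 ≈ 0.991700
step 2 [1y] bond c/2=3/80: DF=(420621/400000 − 3/80·(0.991700))/(1+3/80) = 9777/10000 ≈ 0.977700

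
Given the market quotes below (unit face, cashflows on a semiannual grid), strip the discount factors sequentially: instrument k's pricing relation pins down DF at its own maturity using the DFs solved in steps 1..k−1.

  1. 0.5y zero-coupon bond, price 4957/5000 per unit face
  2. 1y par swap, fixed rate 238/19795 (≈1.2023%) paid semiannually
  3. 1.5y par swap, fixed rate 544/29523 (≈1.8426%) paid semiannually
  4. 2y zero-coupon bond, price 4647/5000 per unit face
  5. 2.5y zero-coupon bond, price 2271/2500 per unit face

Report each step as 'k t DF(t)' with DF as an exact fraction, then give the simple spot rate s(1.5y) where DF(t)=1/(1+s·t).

1 1/2 4957/5000
2 1 9881/10000
3 3/2 608/625
4 2 4647/5000
5 5/2 2271/2500
s(1.5y) = (1/(608/625) − 1)/(3/2) = 17/912 ≈ 1.8640%

step 1 [0.5y] zero: DF = P = 4957/5000 ≈ 0.991400
step 2 [1y] swap r/2=119/19795: DF=(1 − 119/19795·(0.991400))/(1+119/19795) = 9881/10000 ≈ 0.988100
step 3 [1.5y] swap r/2=272/29523: DF=(1 − 272/29523·(0.991400+0.988100))/(1+272/29523) = 608/625 ≈ 0.972800
step 4 [2y] zero: DF = P = 4647/5000 ≈ 0.929400
step 5 [2.5y] zero: DF = P = 2271/2500 ≈ 0.908400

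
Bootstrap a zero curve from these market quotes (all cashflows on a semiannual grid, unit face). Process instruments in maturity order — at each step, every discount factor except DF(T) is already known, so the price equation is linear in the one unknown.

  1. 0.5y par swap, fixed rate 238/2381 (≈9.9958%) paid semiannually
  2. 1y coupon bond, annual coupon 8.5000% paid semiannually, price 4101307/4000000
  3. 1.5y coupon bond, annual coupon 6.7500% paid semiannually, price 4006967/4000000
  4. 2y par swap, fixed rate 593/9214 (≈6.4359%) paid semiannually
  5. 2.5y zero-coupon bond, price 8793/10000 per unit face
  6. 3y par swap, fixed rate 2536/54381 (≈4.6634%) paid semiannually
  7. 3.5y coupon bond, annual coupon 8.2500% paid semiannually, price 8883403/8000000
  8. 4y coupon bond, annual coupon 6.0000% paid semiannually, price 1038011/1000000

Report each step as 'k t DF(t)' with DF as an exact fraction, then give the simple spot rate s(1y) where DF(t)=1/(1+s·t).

1 1/2 2381/2500
2 1 9447/10000
3 3/2 9071/10000
4 2 4407/5000
5 5/2 8793/10000
6 3 2183/2500
7 7/2 851/1000
8 4 4123/5000
s(1y) = (1/(9447/10000) − 1)/(1) = 553/9447 ≈ 5.8537%

step 1 [0.5y] swap r/2=119/2381: DF=(1 − 119/2381·(0))/(1+119/2381) = 2381/2500 ≈ 0.952400
step 2 [1y] bond c/2=17/400: DF=(4101307/4000000 − 17/400·(0.952400))/(1+17/400) = 9447/10000 ≈ 0.944700
step 3 [1.5y] bond c/2=27/800: DF=(4006967/4000000 − 27/800·(0.952400+0.944700))/(1+27/800) = 9071/10000 ≈ 0.907100
step 4 [2y] swap r/2=593/18428: DF=(1 − 593/18428·(0.952400+0.944700+0.907100))/(1+593/18428) = 4407/5000 ≈ 0.881400
step 5 [2.5y] zero: DF = P = 8793/10000 ≈ 0.879300
step 6 [3y] swap r/2=1268/54381: DF=(1 − 1268/54381·(0.952400+0.944700+0.907100+0.881400+0.879300))/(1+1268/54381) = 2183/2500 ≈ 0.873200
step 7 [3.5y] bond c/2=33/800: DF=(8883403/8000000 − 33/800·(0.952400+0.944700+0.907100+0.881400+0.879300+0.873200))/(1+33/800) = 851/1000 ≈ 0.851000
step 8 [4y] bond c/2=3/100: DF=(1038011/1000000 − 3/100·(0.952400+0.944700+0.907100+0.881400+0.879300+0.873200+0.851000))/(1+3/100) = 4123/5000 ≈ 0.824600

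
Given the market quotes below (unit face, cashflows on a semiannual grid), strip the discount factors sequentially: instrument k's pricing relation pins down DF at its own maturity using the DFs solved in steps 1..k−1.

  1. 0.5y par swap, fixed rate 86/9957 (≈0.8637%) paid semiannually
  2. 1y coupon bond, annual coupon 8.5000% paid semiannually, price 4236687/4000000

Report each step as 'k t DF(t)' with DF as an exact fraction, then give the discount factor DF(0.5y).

step 1 [0.5y] swap r/2=43/9957: DF=(1 − 43/9957·(0))/(1+43/9957) = 9957/10000 ≈ 0.995700
step 2 [1y] bond c/2=17/400: DF=(4236687/4000000 − 17/400·(0.995700))/(1+17/400) = 4877/5000 ≈ 0.975400

1 1/2 9957/10000
2 1 4877/5000
DF(0.5y) = 9957/10000 ≈ 0.995700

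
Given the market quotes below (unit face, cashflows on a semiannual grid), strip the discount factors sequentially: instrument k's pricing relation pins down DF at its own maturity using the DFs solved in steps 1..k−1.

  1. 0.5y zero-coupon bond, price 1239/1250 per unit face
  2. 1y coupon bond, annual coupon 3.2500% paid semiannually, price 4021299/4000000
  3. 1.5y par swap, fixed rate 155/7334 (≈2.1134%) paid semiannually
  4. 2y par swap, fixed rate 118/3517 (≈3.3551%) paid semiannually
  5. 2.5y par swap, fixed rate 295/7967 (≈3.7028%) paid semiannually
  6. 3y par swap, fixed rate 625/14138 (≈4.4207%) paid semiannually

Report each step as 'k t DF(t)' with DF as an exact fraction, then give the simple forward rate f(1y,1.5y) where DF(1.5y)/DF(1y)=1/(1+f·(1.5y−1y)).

1 1/2 1239/1250
2 1 4867/5000
3 3/2 969/1000
4 2 9351/10000
5 5/2 1823/2000
6 3 7/8
f(1y,1.5y) = ((4867/5000)/(969/1000) − 1)/(1/2) = 44/4845 ≈ 0.9082%

step 1 [0.5y] zero: DF = P = 1239/1250 ≈ 0.991200
step 2 [1y] bond c/2=13/800: DF=(4021299/4000000 − 13/800·(0.991200))/(1+13/800) = 4867/5000 ≈ 0.973400
step 3 [1.5y] swap r/2=155/14668: DF=(1 − 155/14668·(0.991200+0.973400))/(1+155/14668) = 969/1000 ≈ 0.969000
step 4 [2y] swap r/2=59/3517: DF=(1 − 59/3517·(0.991200+0.973400+0.969000))/(1+59/3517) = 9351/10000 ≈ 0.935100
step 5 [2.5y] swap r/2=295/15934: DF=(1 − 295/15934·(0.991200+0.973400+0.969000+0.935100))/(1+295/15934) = 1823/2000 ≈ 0.911500
step 6 [3y] swap r/2=625/28276: DF=(1 − 625/28276·(0.991200+0.973400+0.969000+0.935100+0.911500))/(1+625/28276) = 7/8 ≈ 0.875000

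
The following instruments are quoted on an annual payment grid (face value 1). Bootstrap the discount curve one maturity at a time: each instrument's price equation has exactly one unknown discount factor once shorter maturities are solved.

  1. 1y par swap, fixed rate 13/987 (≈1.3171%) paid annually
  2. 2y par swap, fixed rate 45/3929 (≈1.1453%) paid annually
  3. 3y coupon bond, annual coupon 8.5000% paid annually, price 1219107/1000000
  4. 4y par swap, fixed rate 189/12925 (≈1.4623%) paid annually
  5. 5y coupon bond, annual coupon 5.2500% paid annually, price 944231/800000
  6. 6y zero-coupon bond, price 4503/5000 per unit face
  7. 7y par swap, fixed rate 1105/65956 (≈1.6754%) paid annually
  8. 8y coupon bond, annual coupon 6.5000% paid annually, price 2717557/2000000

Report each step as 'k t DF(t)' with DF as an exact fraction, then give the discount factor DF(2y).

step 1 [1y] swap r/1=13/987: DF=(1 − 13/987·(0))/(1+13/987) = 987/1000 ≈ 0.987000
step 2 [2y] swap r/1=45/3929: DF=(1 − 45/3929·(0.987000))/(1+45/3929) = 391/400 ≈ 0.977500
step 3 [3y] bond c/1=17/200: DF=(1219107/1000000 − 17/200·(0.987000+0.977500))/(1+17/200) = 9697/10000 ≈ 0.969700
step 4 [4y] swap r/1=189/12925: DF=(1 − 189/12925·(0.987000+0.977500+0.969700))/(1+189/12925) = 9433/10000 ≈ 0.943300
step 5 [5y] bond c/1=21/400: DF=(944231/800000 − 21/400·(0.987000+0.977500+0.969700+0.943300))/(1+21/400) = 116/125 ≈ 0.928000
step 6 [6y] zero: DF = P = 4503/5000 ≈ 0.900600
step 7 [7y] swap r/1=1105/65956: DF=(1 − 1105/65956·(0.987000+0.977500+0.969700+0.943300+0.928000+0.900600))/(1+1105/65956) = 1779/2000 ≈ 0.889500
step 8 [8y] bond c/1=13/200: DF=(2717557/2000000 − 13/200·(0.987000+0.977500+0.969700+0.943300+0.928000+0.900600+0.889500))/(1+13/200) = 8733/10000 ≈ 0.873300

1 1 987/1000
2 2 391/400
3 3 9697/10000
4 4 9433/10000
5 5 116/125
6 6 4503/5000
7 7 1779/2000
8 8 8733/10000
DF(2y) = 391/400 ≈ 0.977500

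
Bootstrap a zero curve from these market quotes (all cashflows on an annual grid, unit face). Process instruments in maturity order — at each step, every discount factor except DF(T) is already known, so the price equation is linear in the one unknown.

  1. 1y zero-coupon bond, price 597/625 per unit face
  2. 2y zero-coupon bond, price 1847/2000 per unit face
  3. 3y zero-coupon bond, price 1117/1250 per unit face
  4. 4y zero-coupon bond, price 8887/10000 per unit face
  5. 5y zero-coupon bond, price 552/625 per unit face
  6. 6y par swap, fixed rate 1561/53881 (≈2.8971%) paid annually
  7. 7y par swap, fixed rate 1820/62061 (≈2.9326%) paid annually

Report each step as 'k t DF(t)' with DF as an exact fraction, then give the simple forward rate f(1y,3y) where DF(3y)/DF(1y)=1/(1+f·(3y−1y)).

step 1 [1y] zero: DF = P = 597/625 ≈ 0.955200
step 2 [2y] zero: DF = P = 1847/2000 ≈ 0.923500
step 3 [3y] zero: DF = P = 1117/1250 ≈ 0.893600
step 4 [4y] zero: DF = P = 8887/10000 ≈ 0.888700
step 5 [5y] zero: DF = P = 552/625 ≈ 0.883200
step 6 [6y] swap r/1=1561/53881: DF=(1 − 1561/53881·(0.955200+0.923500+0.893600+0.888700+0.883200))/(1+1561/53881) = 8439/10000 ≈ 0.843900
step 7 [7y] swap r/1=1820/62061: DF=(1 − 1820/62061·(0.955200+0.923500+0.893600+0.888700+0.883200+0.843900))/(1+1820/62061) = 409/500 ≈ 0.818000

1 1 597/625
2 2 1847/2000
3 3 1117/1250
4 4 8887/10000
5 5 552/625
6 6 8439/10000
7 7 409/500
f(1y,3y) = ((597/625)/(1117/1250) − 1)/(2) = 77/2234 ≈ 3.4467%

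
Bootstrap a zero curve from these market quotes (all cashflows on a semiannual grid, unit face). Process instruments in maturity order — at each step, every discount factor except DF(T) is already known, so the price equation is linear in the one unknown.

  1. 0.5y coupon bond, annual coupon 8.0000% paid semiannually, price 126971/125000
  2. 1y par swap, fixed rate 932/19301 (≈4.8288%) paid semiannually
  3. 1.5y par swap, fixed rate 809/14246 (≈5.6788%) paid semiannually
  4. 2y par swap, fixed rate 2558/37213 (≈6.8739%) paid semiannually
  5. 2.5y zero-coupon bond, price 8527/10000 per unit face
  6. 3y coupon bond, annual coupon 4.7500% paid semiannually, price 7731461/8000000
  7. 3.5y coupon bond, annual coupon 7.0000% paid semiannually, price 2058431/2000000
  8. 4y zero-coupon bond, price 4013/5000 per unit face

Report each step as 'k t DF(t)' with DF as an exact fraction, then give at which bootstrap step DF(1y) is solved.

1 1/2 9767/10000
2 1 4767/5000
3 3/2 9191/10000
4 2 8721/10000
5 5/2 8527/10000
6 3 8379/10000
7 7/2 4057/5000
8 4 4013/5000
DF(1y) is solved at step 2

step 1 [0.5y] bond c/2=1/25: DF=(126971/125000 − 1/25·(0))/(1+1/25) = 9767/10000 ≈ 0.976700
step 2 [1y] swap r/2=466/19301: DF=(1 − 466/19301·(0.976700))/(1+466/19301) = 4767/5000 ≈ 0.953400
step 3 [1.5y] swap r/2=809/28492: DF=(1 − 809/28492·(0.976700+0.953400))/(1+809/28492) = 9191/10000 ≈ 0.919100
step 4 [2y] swap r/2=1279/37213: DF=(1 − 1279/37213·(0.976700+0.953400+0.919100))/(1+1279/37213) = 8721/10000 ≈ 0.872100
step 5 [2.5y] zero: DF = P = 8527/10000 ≈ 0.852700
step 6 [3y] bond c/2=19/800: DF=(7731461/8000000 − 19/800·(0.976700+0.953400+0.919100+0.872100+0.852700))/(1+19/800) = 8379/10000 ≈ 0.837900
step 7 [3.5y] bond c/2=7/200: DF=(2058431/2000000 − 7/200·(0.976700+0.953400+0.919100+0.872100+0.852700+0.837900))/(1+7/200) = 4057/5000 ≈ 0.811400
step 8 [4y] zero: DF = P = 4013/5000 ≈ 0.802600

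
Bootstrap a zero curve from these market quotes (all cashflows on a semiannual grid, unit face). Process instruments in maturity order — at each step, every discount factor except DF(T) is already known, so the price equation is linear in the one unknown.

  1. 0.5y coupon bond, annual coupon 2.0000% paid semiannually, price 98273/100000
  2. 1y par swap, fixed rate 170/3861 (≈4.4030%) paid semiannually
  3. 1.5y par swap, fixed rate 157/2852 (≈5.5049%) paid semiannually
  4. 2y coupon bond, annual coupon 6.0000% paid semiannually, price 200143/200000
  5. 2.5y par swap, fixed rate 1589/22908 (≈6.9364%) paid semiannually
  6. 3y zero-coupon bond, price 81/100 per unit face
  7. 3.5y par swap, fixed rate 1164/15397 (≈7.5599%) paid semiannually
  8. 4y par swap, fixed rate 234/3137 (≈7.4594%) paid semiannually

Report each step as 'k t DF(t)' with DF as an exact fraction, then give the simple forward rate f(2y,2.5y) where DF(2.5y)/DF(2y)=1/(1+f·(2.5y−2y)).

1 1/2 973/1000
2 1 383/400
3 3/2 1843/2000
4 2 1777/2000
5 5/2 8411/10000
6 3 81/100
7 7/2 959/1250
8 4 3713/5000
f(2y,2.5y) = ((1777/2000)/(8411/10000) − 1)/(1/2) = 948/8411 ≈ 11.2710%

step 1 [0.5y] bond c/2=1/100: DF=(98273/100000 − 1/100·(0))/(1+1/100) = 973/1000 ≈ 0.973000
step 2 [1y] swap r/2=85/3861: DF=(1 − 85/3861·(0.973000))/(1+85/3861) = 383/400 ≈ 0.957500
step 3 [1.5y] swap r/2=157/5704: DF=(1 − 157/5704·(0.973000+0.957500))/(1+157/5704) = 1843/2000 ≈ 0.921500
step 4 [2y] bond c/2=3/100: DF=(200143/200000 − 3/100·(0.973000+0.957500+0.921500))/(1+3/100) = 1777/2000 ≈ 0.888500
step 5 [2.5y] swap r/2=1589/45816: DF=(1 − 1589/45816·(0.973000+0.957500+0.921500+0.888500))/(1+1589/45816) = 8411/10000 ≈ 0.841100
step 6 [3y] zero: DF = P = 81/100 ≈ 0.810000
step 7 [3.5y] swap r/2=582/15397: DF=(1 − 582/15397·(0.973000+0.957500+0.921500+0.888500+0.841100+0.810000))/(1+582/15397) = 959/1250 ≈ 0.767200
step 8 [4y] swap r/2=117/3137: DF=(1 − 117/3137·(0.973000+0.957500+0.921500+0.888500+0.841100+0.810000+0.767200))/(1+117/3137) = 3713/5000 ≈ 0.742600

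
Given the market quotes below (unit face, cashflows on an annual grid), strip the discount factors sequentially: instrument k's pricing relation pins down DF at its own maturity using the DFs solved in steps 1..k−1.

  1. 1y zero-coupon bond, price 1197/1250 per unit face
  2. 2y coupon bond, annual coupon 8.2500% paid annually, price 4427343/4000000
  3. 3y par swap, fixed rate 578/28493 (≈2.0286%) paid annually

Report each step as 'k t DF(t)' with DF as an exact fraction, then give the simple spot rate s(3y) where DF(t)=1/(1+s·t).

1 1 1197/1250
2 2 1899/2000
3 3 4711/5000
s(3y) = (1/(4711/5000) − 1)/(3) = 289/14133 ≈ 2.0449%

step 1 [1y] zero: DF = P = 1197/1250 ≈ 0.957600
step 2 [2y] bond c/1=33/400: DF=(4427343/4000000 − 33/400·(0.957600))/(1+33/400) = 1899/2000 ≈ 0.949500
step 3 [3y] swap r/1=578/28493: DF=(1 − 578/28493·(0.957600+0.949500))/(1+578/28493) = 4711/5000 ≈ 0.942200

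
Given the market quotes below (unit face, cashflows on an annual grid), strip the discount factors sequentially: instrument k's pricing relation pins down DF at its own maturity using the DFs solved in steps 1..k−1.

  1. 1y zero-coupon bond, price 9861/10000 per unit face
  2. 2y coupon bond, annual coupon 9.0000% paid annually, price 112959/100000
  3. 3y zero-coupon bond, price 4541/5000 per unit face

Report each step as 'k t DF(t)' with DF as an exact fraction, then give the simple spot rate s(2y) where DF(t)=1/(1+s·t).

1 1 9861/10000
2 2 9549/10000
3 3 4541/5000
s(2y) = (1/(9549/10000) − 1)/(2) = 451/19098 ≈ 2.3615%

step 1 [1y] zero: DF = P = 9861/10000 ≈ 0.986100
step 2 [2y] bond c/1=9/100: DF=(112959/100000 − 9/100·(0.986100))/(1+9/100) = 9549/10000 ≈ 0.954900
step 3 [3y] zero: DF = P = 4541/5000 ≈ 0.908200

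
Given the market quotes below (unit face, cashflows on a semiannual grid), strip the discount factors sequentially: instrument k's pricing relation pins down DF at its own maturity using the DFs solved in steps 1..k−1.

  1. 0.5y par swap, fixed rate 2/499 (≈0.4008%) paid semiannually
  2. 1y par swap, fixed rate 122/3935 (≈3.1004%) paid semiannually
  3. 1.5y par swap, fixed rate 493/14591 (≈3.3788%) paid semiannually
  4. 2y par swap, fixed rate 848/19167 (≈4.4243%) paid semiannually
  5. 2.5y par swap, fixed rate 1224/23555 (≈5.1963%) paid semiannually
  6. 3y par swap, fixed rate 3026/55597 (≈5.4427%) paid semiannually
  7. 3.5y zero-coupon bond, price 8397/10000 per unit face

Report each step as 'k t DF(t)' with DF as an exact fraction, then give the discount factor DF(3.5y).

1 1/2 499/500
2 1 1939/2000
3 3/2 9507/10000
4 2 572/625
5 5/2 1097/1250
6 3 8487/10000
7 7/2 8397/10000
DF(3.5y) = 8397/10000 ≈ 0.839700

step 1 [0.5y] swap r/2=1/499: DF=(1 − 1/499·(0))/(1+1/499) = 499/500 ≈ 0.998000
step 2 [1y] swap r/2=61/3935: DF=(1 − 61/3935·(0.998000))/(1+61/3935) = 1939/2000 ≈ 0.969500
step 3 [1.5y] swap r/2=493/29182: DF=(1 − 493/29182·(0.998000+0.969500))/(1+493/29182) = 9507/10000 ≈ 0.950700
step 4 [2y] swap r/2=424/19167: DF=(1 − 424/19167·(0.998000+0.969500+0.950700))/(1+424/19167) = 572/625 ≈ 0.915200
step 5 [2.5y] swap r/2=612/23555: DF=(1 − 612/23555·(0.998000+0.969500+0.950700+0.915200))/(1+612/23555) = 1097/1250 ≈ 0.877600
step 6 [3y] swap r/2=1513/55597: DF=(1 − 1513/55597·(0.998000+0.969500+0.950700+0.915200+0.877600))/(1+1513/55597) = 8487/10000 ≈ 0.848700
step 7 [3.5y] zero: DF = P = 8397/10000 ≈ 0.839700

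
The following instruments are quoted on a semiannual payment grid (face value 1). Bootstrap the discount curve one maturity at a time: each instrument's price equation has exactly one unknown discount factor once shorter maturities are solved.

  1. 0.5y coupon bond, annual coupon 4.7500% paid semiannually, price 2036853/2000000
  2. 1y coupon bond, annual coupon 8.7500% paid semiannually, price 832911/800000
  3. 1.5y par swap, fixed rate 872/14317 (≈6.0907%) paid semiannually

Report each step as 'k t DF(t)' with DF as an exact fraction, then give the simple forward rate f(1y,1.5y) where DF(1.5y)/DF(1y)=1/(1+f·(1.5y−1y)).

step 1 [0.5y] bond c/2=19/800: DF=(2036853/2000000 − 19/800·(0))/(1+19/800) = 2487/2500 ≈ 0.994800
step 2 [1y] bond c/2=7/160: DF=(832911/800000 − 7/160·(0.994800))/(1+7/160) = 4779/5000 ≈ 0.955800
step 3 [1.5y] swap r/2=436/14317: DF=(1 − 436/14317·(0.994800+0.955800))/(1+436/14317) = 1141/1250 ≈ 0.912800

1 1/2 2487/2500
2 1 4779/5000
3 3/2 1141/1250
f(1y,1.5y) = ((4779/5000)/(1141/1250) − 1)/(1/2) = 215/2282 ≈ 9.4216%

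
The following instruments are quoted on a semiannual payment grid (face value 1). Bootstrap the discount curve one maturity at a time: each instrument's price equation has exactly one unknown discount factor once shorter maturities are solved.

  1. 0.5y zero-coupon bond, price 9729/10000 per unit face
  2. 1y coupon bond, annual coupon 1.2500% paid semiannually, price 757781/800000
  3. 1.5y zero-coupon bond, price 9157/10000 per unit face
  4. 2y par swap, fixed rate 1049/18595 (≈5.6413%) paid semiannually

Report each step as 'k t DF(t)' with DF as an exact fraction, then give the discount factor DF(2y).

1 1/2 9729/10000
2 1 9353/10000
3 3/2 9157/10000
4 2 8951/10000
DF(2y) = 8951/10000 ≈ 0.895100

step 1 [0.5y] zero: DF = P = 9729/10000 ≈ 0.972900
step 2 [1y] bond c/2=1/160: DF=(757781/800000 − 1/160·(0.972900))/(1+1/160) = 9353/10000 ≈ 0.935300
step 3 [1.5y] zero: DF = P = 9157/10000 ≈ 0.915700
step 4 [2y] swap r/2=1049/37190: DF=(1 − 1049/37190·(0.972900+0.935300+0.915700))/(1+1049/37190) = 8951/10000 ≈ 0.895100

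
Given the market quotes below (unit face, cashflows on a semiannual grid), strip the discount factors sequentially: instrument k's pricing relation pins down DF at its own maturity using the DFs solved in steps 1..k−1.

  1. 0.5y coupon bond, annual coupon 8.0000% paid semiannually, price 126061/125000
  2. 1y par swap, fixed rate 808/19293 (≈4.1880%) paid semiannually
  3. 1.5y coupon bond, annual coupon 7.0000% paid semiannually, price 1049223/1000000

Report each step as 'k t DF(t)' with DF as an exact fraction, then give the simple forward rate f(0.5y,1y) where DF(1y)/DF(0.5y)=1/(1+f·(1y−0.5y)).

1 1/2 9697/10000
2 1 2399/2500
3 3/2 1897/2000
f(0.5y,1y) = ((9697/10000)/(2399/2500) − 1)/(1/2) = 101/4798 ≈ 2.1050%

step 1 [0.5y] bond c/2=1/25: DF=(126061/125000 − 1/25·(0))/(1+1/25) = 9697/10000 ≈ 0.969700
step 2 [1y] swap r/2=404/19293: DF=(1 − 404/19293·(0.969700))/(1+404/19293) = 2399/2500 ≈ 0.959600
step 3 [1.5y] bond c/2=7/200: DF=(1049223/1000000 − 7/200·(0.969700+0.959600))/(1+7/200) = 1897/2000 ≈ 0.948500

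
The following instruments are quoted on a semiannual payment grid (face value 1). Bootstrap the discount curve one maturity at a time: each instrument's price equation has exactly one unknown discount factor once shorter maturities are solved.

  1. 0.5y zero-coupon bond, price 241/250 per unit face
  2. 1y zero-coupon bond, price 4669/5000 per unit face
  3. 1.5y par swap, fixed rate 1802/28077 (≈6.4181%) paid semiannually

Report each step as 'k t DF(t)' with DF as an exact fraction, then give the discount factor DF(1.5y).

1 1/2 241/250
2 1 4669/5000
3 3/2 9099/10000
DF(1.5y) = 9099/10000 ≈ 0.909900

step 1 [0.5y] zero: DF = P = 241/250 ≈ 0.964000
step 2 [1y] zero: DF = P = 4669/5000 ≈ 0.933800
step 3 [1.5y] swap r/2=901/28077: DF=(1 − 901/28077·(0.964000+0.933800))/(1+901/28077) = 9099/10000 ≈ 0.909900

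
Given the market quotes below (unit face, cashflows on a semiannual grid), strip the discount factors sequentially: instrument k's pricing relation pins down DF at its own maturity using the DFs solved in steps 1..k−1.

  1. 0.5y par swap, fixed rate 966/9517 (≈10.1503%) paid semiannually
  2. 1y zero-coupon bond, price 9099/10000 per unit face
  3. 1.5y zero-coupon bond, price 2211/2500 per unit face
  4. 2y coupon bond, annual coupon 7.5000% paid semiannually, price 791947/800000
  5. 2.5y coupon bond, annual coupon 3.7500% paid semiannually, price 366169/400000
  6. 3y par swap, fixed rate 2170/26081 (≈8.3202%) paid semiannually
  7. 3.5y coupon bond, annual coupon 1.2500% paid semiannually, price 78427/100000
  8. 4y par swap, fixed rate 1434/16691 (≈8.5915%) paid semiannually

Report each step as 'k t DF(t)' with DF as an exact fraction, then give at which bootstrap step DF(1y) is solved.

step 1 [0.5y] swap r/2=483/9517: DF=(1 − 483/9517·(0))/(1+483/9517) = 9517/10000 ≈ 0.951700
step 2 [1y] zero: DF = P = 9099/10000 ≈ 0.909900
step 3 [1.5y] zero: DF = P = 2211/2500 ≈ 0.884400
step 4 [2y] bond c/2=3/80: DF=(791947/800000 − 3/80·(0.951700+0.909900+0.884400))/(1+3/80) = 8549/10000 ≈ 0.854900
step 5 [2.5y] bond c/2=3/160: DF=(366169/400000 − 3/160·(0.951700+0.909900+0.884400+0.854900))/(1+3/160) = 8323/10000 ≈ 0.832300
step 6 [3y] swap r/2=1085/26081: DF=(1 − 1085/26081·(0.951700+0.909900+0.884400+0.854900+0.832300))/(1+1085/26081) = 783/1000 ≈ 0.783000
step 7 [3.5y] bond c/2=1/160: DF=(78427/100000 − 1/160·(0.951700+0.909900+0.884400+0.854900+0.832300+0.783000))/(1+1/160) = 747/1000 ≈ 0.747000
step 8 [4y] swap r/2=717/16691: DF=(1 − 717/16691·(0.951700+0.909900+0.884400+0.854900+0.832300+0.783000+0.747000))/(1+717/16691) = 1783/2500 ≈ 0.713200

1 1/2 9517/10000
2 1 9099/10000
3 3/2 2211/2500
4 2 8549/10000
5 5/2 8323/10000
6 3 783/1000
7 7/2 747/1000
8 4 1783/2500
DF(1y) is solved at step 2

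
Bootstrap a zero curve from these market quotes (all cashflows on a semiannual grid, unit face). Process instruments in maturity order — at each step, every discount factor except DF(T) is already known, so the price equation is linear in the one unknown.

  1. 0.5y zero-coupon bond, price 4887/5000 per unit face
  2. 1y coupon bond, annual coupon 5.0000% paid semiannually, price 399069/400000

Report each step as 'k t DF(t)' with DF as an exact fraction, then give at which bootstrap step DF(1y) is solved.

step 1 [0.5y] zero: DF = P = 4887/5000 ≈ 0.977400
step 2 [1y] bond c/2=1/40: DF=(399069/400000 − 1/40·(0.977400))/(1+1/40) = 1899/2000 ≈ 0.949500

1 1/2 4887/5000
2 1 1899/2000
DF(1y) is solved at step 2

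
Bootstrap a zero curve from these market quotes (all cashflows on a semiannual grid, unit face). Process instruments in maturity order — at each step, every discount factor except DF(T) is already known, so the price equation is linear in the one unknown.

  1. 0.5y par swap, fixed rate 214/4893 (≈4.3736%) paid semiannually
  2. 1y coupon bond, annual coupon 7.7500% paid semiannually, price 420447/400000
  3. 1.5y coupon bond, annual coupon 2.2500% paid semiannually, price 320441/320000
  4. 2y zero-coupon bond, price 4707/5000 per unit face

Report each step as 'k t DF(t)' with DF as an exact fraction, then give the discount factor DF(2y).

1 1/2 4893/5000
2 1 4877/5000
3 3/2 1937/2000
4 2 4707/5000
DF(2y) = 4707/5000 ≈ 0.941400

step 1 [0.5y] swap r/2=107/4893: DF=(1 − 107/4893·(0))/(1+107/4893) = 4893/5000 ≈ 0.978600
step 2 [1y] bond c/2=31/800: DF=(420447/400000 − 31/800·(0.978600))/(1+31/800) = 4877/5000 ≈ 0.975400
step 3 [1.5y] bond c/2=9/800: DF=(320441/320000 − 9/800·(0.978600+0.975400))/(1+9/800) = 1937/2000 ≈ 0.968500
step 4 [2y] zero: DF = P = 4707/5000 ≈ 0.941400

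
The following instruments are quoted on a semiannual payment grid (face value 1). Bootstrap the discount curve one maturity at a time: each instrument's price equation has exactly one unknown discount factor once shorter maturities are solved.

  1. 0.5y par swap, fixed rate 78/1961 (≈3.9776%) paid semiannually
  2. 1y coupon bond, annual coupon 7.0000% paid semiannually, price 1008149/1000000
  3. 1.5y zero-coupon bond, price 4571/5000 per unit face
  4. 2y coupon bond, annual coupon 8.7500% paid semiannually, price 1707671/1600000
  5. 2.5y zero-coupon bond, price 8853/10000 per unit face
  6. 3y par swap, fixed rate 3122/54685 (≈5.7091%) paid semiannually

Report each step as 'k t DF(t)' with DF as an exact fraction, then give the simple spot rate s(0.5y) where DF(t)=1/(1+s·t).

1 1/2 1961/2000
2 1 9409/10000
3 3/2 4571/5000
4 2 9037/10000
5 5/2 8853/10000
6 3 8439/10000
s(0.5y) = (1/(1961/2000) − 1)/(1/2) = 78/1961 ≈ 3.9776%

step 1 [0.5y] swap r/2=39/1961: DF=(1 − 39/1961·(0))/(1+39/1961) = 1961/2000 ≈ 0.980500
step 2 [1y] bond c/2=7/200: DF=(1008149/1000000 − 7/200·(0.980500))/(1+7/200) = 9409/10000 ≈ 0.940900
step 3 [1.5y] zero: DF = P = 4571/5000 ≈ 0.914200
step 4 [2y] bond c/2=7/160: DF=(1707671/1600000 − 7/160·(0.980500+0.940900+0.914200))/(1+7/160) = 9037/10000 ≈ 0.903700
step 5 [2.5y] zero: DF = P = 8853/10000 ≈ 0.885300
step 6 [3y] swap r/2=1561/54685: DF=(1 − 1561/54685·(0.980500+0.940900+0.914200+0.903700+0.885300))/(1+1561/54685) = 8439/10000 ≈ 0.843900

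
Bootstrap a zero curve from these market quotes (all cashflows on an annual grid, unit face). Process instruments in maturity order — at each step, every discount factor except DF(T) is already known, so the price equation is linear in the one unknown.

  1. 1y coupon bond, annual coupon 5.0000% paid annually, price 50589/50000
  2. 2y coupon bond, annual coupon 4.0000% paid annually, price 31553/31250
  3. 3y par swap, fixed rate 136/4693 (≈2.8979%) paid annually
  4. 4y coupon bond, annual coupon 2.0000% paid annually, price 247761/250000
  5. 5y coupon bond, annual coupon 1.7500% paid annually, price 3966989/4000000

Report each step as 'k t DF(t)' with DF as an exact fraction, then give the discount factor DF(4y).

1 1 2409/2500
2 2 4669/5000
3 3 574/625
4 4 2291/2500
5 5 1821/2000
DF(4y) = 2291/2500 ≈ 0.916400

step 1 [1y] bond c/1=1/20: DF=(50589/50000 − 1/20·(0))/(1+1/20) = 2409/2500 ≈ 0.963600
step 2 [2y] bond c/1=1/25: DF=(31553/31250 − 1/25·(0.963600))/(1+1/25) = 4669/5000 ≈ 0.933800
step 3 [3y] swap r/1=136/4693: DF=(1 − 136/4693·(0.963600+0.933800))/(1+136/4693) = 574/625 ≈ 0.918400
step 4 [4y] bond c/1=1/50: DF=(247761/250000 − 1/50·(0.963600+0.933800+0.918400))/(1+1/50) = 2291/2500 ≈ 0.916400
step 5 [5y] bond c/1=7/400: DF=(3966989/4000000 − 7/400·(0.963600+0.933800+0.918400+0.916400))/(1+7/400) = 1821/2000 ≈ 0.910500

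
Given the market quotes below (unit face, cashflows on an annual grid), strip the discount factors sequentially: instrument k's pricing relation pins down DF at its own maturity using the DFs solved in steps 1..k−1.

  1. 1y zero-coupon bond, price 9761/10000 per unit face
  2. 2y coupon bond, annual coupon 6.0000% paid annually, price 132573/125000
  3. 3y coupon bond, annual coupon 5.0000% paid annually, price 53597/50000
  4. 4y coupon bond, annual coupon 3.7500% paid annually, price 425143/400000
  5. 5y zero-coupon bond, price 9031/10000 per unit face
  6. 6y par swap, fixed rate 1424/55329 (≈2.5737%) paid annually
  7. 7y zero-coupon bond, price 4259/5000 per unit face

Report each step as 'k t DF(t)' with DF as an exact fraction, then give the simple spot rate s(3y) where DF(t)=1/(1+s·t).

step 1 [1y] zero: DF = P = 9761/10000 ≈ 0.976100
step 2 [2y] bond c/1=3/50: DF=(132573/125000 − 3/50·(0.976100))/(1+3/50) = 9453/10000 ≈ 0.945300
step 3 [3y] bond c/1=1/20: DF=(53597/50000 − 1/20·(0.976100+0.945300))/(1+1/20) = 4647/5000 ≈ 0.929400
step 4 [4y] bond c/1=3/80: DF=(425143/400000 − 3/80·(0.976100+0.945300+0.929400))/(1+3/80) = 4607/5000 ≈ 0.921400
step 5 [5y] zero: DF = P = 9031/10000 ≈ 0.903100
step 6 [6y] swap r/1=1424/55329: DF=(1 − 1424/55329·(0.976100+0.945300+0.929400+0.921400+0.903100))/(1+1424/55329) = 536/625 ≈ 0.857600
step 7 [7y] zero: DF = P = 4259/5000 ≈ 0.851800

1 1 9761/10000
2 2 9453/10000
3 3 4647/5000
4 4 4607/5000
5 5 9031/10000
6 6 536/625
7 7 4259/5000
s(3y) = (1/(4647/5000) − 1)/(3) = 353/13941 ≈ 2.5321%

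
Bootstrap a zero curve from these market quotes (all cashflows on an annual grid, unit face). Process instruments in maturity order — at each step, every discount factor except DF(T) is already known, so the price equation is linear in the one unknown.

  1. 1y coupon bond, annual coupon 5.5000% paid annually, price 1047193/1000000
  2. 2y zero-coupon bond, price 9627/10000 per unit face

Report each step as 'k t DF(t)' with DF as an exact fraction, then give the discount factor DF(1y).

step 1 [1y] bond c/1=11/200: DF=(1047193/1000000 − 11/200·(0))/(1+11/200) = 4963/5000 ≈ 0.992600
step 2 [2y] zero: DF = P = 9627/10000 ≈ 0.962700

1 1 4963/5000
2 2 9627/10000
DF(1y) = 4963/5000 ≈ 0.992600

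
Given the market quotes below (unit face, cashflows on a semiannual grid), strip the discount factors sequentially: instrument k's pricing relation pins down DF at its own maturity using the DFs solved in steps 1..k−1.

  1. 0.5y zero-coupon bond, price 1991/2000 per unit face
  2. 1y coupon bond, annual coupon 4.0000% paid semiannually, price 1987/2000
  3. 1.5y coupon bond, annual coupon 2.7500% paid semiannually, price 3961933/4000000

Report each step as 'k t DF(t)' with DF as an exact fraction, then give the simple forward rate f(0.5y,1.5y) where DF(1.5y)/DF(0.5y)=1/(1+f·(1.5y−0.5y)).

1 1/2 1991/2000
2 1 1909/2000
3 3/2 4753/5000
f(0.5y,1.5y) = ((1991/2000)/(4753/5000) − 1)/(1) = 449/9506 ≈ 4.7233%

step 1 [0.5y] zero: DF = P = 1991/2000 ≈ 0.995500
step 2 [1y] bond c/2=1/50: DF=(1987/2000 − 1/50·(0.995500))/(1+1/50) = 1909/2000 ≈ 0.954500
step 3 [1.5y] bond c/2=11/800: DF=(3961933/4000000 − 11/800·(0.995500+0.954500))/(1+11/800) = 4753/5000 ≈ 0.950600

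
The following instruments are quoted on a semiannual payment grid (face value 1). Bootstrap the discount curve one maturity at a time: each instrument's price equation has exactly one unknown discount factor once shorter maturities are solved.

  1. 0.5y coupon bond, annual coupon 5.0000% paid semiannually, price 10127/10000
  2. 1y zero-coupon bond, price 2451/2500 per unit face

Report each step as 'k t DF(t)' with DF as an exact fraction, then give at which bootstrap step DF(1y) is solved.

1 1/2 247/250
2 1 2451/2500
DF(1y) is solved at step 2

step 1 [0.5y] bond c/2=1/40: DF=(10127/10000 − 1/40·(0))/(1+1/40) = 247/250 ≈ 0.988000
step 2 [1y] zero: DF = P = 2451/2500 ≈ 0.980400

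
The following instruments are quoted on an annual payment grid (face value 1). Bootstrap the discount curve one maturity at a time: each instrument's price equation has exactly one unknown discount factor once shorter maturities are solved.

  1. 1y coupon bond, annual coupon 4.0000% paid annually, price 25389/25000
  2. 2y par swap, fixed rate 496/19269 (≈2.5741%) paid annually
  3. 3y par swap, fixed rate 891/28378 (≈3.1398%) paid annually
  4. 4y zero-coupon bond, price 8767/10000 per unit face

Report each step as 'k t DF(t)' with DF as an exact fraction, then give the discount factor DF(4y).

1 1 1953/2000
2 2 594/625
3 3 9109/10000
4 4 8767/10000
DF(4y) = 8767/10000 ≈ 0.876700

step 1 [1y] bond c/1=1/25: DF=(25389/25000 − 1/25·(0))/(1+1/25) = 1953/2000 ≈ 0.976500
step 2 [2y] swap r/1=496/19269: DF=(1 − 496/19269·(0.976500))/(1+496/19269) = 594/625 ≈ 0.950400
step 3 [3y] swap r/1=891/28378: DF=(1 − 891/28378·(0.976500+0.950400))/(1+891/28378) = 9109/10000 ≈ 0.910900
step 4 [4y] zero: DF = P = 8767/10000 ≈ 0.876700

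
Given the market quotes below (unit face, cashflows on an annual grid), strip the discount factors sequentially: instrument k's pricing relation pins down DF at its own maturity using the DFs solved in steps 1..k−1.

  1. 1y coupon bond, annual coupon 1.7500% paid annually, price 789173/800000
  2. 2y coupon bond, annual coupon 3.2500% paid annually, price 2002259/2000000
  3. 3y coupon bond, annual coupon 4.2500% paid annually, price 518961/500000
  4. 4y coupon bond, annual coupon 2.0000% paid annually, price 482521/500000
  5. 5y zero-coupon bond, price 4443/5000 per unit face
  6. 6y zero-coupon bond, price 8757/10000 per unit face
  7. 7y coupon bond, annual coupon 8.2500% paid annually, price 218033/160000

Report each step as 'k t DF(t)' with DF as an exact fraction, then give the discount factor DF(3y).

1 1 1939/2000
2 2 9391/10000
3 3 4589/5000
4 4 8907/10000
5 5 4443/5000
6 6 8757/10000
7 7 8411/10000
DF(3y) = 4589/5000 ≈ 0.917800

step 1 [1y] bond c/1=7/400: DF=(789173/800000 − 7/400·(0))/(1+7/400) = 1939/2000 ≈ 0.969500
step 2 [2y] bond c/1=13/400: DF=(2002259/2000000 − 13/400·(0.969500))/(1+13/400) = 9391/10000 ≈ 0.939100
step 3 [3y] bond c/1=17/400: DF=(518961/500000 − 17/400·(0.969500+0.939100))/(1+17/400) = 4589/5000 ≈ 0.917800
step 4 [4y] bond c/1=1/50: DF=(482521/500000 − 1/50·(0.969500+0.939100+0.917800))/(1+1/50) = 8907/10000 ≈ 0.890700
step 5 [5y] zero: DF = P = 4443/5000 ≈ 0.888600
step 6 [6y] zero: DF = P = 8757/10000 ≈ 0.875700
step 7 [7y] bond c/1=33/400: DF=(218033/160000 − 33/400·(0.969500+0.939100+0.917800+0.890700+0.888600+0.875700))/(1+33/400) = 8411/10000 ≈ 0.841100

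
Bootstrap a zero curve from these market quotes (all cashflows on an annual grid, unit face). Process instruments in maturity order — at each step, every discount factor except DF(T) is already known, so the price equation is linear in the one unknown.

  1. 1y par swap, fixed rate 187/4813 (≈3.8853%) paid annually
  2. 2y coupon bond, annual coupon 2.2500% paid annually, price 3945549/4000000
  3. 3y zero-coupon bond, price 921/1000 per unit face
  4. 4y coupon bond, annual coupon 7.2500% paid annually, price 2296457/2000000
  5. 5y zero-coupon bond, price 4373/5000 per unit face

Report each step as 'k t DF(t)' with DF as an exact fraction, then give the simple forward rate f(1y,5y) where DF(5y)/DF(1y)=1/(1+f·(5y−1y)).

step 1 [1y] swap r/1=187/4813: DF=(1 − 187/4813·(0))/(1+187/4813) = 4813/5000 ≈ 0.962600
step 2 [2y] bond c/1=9/400: DF=(3945549/4000000 − 9/400·(0.962600))/(1+9/400) = 1887/2000 ≈ 0.943500
step 3 [3y] zero: DF = P = 921/1000 ≈ 0.921000
step 4 [4y] bond c/1=29/400: DF=(2296457/2000000 − 29/400·(0.962600+0.943500+0.921000))/(1+29/400) = 1759/2000 ≈ 0.879500
step 5 [5y] zero: DF = P = 4373/5000 ≈ 0.874600

1 1 4813/5000
2 2 1887/2000
3 3 921/1000
4 4 1759/2000
5 5 4373/5000
f(1y,5y) = ((4813/5000)/(4373/5000) − 1)/(4) = 110/4373 ≈ 2.5154%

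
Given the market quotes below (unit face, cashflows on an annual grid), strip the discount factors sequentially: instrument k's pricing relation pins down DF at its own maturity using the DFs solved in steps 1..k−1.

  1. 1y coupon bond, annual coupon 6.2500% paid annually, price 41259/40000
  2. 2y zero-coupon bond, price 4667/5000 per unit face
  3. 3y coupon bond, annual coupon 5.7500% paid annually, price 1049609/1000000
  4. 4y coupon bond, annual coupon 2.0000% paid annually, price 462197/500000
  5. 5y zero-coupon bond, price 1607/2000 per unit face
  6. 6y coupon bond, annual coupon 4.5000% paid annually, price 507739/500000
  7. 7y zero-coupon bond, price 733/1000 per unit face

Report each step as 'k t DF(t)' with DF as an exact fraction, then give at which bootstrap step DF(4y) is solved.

1 1 2427/2500
2 2 4667/5000
3 3 889/1000
4 4 1703/2000
5 5 1607/2000
6 6 3901/5000
7 7 733/1000
DF(4y) is solved at step 4

step 1 [1y] bond c/1=1/16: DF=(41259/40000 − 1/16·(0))/(1+1/16) = 2427/2500 ≈ 0.970800
step 2 [2y] zero: DF = P = 4667/5000 ≈ 0.933400
step 3 [3y] bond c/1=23/400: DF=(1049609/1000000 − 23/400·(0.970800+0.933400))/(1+23/400) = 889/1000 ≈ 0.889000
step 4 [4y] bond c/1=1/50: DF=(462197/500000 − 1/50·(0.970800+0.933400+0.889000))/(1+1/50) = 1703/2000 ≈ 0.851500
step 5 [5y] zero: DF = P = 1607/2000 ≈ 0.803500
step 6 [6y] bond c/1=9/200: DF=(507739/500000 − 9/200·(0.970800+0.933400+0.889000+0.851500+0.803500))/(1+9/200) = 3901/5000 ≈ 0.780200
step 7 [7y] zero: DF = P = 733/1000 ≈ 0.733000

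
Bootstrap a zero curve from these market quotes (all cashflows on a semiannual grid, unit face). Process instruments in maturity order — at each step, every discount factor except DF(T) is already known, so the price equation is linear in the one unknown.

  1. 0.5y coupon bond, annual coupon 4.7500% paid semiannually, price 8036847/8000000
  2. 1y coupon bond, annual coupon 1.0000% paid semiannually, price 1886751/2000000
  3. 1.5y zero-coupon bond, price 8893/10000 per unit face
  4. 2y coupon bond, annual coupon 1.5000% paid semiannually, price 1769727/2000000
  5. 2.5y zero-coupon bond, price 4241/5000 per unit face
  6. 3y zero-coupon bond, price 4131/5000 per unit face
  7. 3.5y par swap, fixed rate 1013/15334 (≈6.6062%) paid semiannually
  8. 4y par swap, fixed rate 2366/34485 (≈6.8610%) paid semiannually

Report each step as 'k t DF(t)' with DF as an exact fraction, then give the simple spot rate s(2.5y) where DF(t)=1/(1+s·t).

step 1 [0.5y] bond c/2=19/800: DF=(8036847/8000000 − 19/800·(0))/(1+19/800) = 9813/10000 ≈ 0.981300
step 2 [1y] bond c/2=1/200: DF=(1886751/2000000 − 1/200·(0.981300))/(1+1/200) = 4669/5000 ≈ 0.933800
step 3 [1.5y] zero: DF = P = 8893/10000 ≈ 0.889300
step 4 [2y] bond c/2=3/400: DF=(1769727/2000000 − 3/400·(0.981300+0.933800+0.889300))/(1+3/400) = 4287/5000 ≈ 0.857400
step 5 [2.5y] zero: DF = P = 4241/5000 ≈ 0.848200
step 6 [3y] zero: DF = P = 4131/5000 ≈ 0.826200
step 7 [3.5y] swap r/2=1013/30668: DF=(1 − 1013/30668·(0.981300+0.933800+0.889300+0.857400+0.848200+0.826200))/(1+1013/30668) = 3987/5000 ≈ 0.797400
step 8 [4y] swap r/2=1183/34485: DF=(1 − 1183/34485·(0.981300+0.933800+0.889300+0.857400+0.848200+0.826200+0.797400))/(1+1183/34485) = 3817/5000 ≈ 0.763400

1 1/2 9813/10000
2 1 4669/5000
3 3/2 8893/10000
4 2 4287/5000
5 5/2 4241/5000
6 3 4131/5000
7 7/2 3987/5000
8 4 3817/5000
s(2.5y) = (1/(4241/5000) − 1)/(5/2) = 1518/21205 ≈ 7.1587%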